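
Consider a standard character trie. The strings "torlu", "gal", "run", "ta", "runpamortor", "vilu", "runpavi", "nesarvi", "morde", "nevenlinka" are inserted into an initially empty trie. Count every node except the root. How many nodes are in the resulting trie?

Insert word by word; a character creates a node only if that edge doesn't already exist:
  "torlu" → 5 new (t, o, r, l, u)
  "gal" → 3 new (g, a, l)
  "run" → 3 new (r, u, n)
  "ta" → prefix "t" already present; 1 new (a)
  "runpamortor" → prefix "run" already present; 8 new (p, a, m, o, r, t, o, r)
  "vilu" → 4 new (v, i, l, u)
  "runpavi" → prefix "runpa" already present; 2 new (v, i)
  "nesarvi" → 7 new (n, e, s, a, r, v, i)
  "morde" → 5 new (m, o, r, d, e)
  "nevenlinka" → prefix "ne" already present; 8 new (v, e, n, l, i, n, k, a)
Total nodes = 5 + 3 + 3 + 1 + 8 + 4 + 2 + 7 + 5 + 8 = 46

46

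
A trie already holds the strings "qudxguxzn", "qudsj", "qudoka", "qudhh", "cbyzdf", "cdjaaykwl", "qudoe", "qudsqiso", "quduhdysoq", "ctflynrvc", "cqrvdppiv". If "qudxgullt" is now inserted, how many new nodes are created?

3

The longest prefix of "qudxgullt" already in the trie is "qudxgu" (length 6).
So 9 − 6 = 3 new nodes.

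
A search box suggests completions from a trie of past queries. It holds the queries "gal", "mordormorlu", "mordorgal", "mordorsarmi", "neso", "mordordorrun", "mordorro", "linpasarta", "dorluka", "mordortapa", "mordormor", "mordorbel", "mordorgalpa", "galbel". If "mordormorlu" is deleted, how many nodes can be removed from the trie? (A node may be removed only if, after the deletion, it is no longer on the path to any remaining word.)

2

After clearing the end-marker at "mordormorlu", prune upward until reaching a node still needed by another word.
The suffix "lu" (2 nodes) is used only by "mordormorlu"; "mordormor" is itself a stored word, so pruning stops there.
Nodes removed: 2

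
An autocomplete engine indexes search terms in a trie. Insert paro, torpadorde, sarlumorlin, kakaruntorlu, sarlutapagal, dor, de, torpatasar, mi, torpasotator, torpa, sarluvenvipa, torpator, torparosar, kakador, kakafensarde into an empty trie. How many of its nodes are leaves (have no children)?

15

A leaf is a node with no children — equivalently, the end of a word that is not a proper prefix of any other stored word.
Those words: "de", "dor", "kakador", "kakafensarde", "kakaruntorlu", "mi", "paro", "sarlumorlin", "sarlutapagal", "sarluvenvipa", "torpadorde", "torparosar", "torpasotator", "torpatasar", "torpator"
Leaf count: 15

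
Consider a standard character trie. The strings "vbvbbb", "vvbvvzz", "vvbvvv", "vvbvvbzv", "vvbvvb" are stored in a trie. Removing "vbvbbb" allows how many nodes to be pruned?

After clearing the end-marker at "vbvbbb", prune upward until reaching a node still needed by another word.
The suffix "bvbbb" (5 nodes) is used only by "vbvbbb"; the node for "v" still has the child "v", so pruning stops there.
Nodes removed: 5

5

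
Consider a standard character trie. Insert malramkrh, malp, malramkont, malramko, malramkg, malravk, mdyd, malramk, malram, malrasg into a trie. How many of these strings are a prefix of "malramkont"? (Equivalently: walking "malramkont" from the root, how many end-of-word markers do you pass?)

4

Walk "malramkont" from the root; an end-of-word marker is hit whenever a stored word is a prefix of "malramkont".
Prefixes of the query that are stored words: "malram", "malramk", "malramko", "malramkont"
Count: 4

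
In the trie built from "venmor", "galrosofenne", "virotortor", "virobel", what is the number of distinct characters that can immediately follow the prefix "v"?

Follow the path "v" to its node, then look at its outgoing edges.
Characters that immediately follow "v" among the stored strings: {e, i}.
That node has 2 child edges.

2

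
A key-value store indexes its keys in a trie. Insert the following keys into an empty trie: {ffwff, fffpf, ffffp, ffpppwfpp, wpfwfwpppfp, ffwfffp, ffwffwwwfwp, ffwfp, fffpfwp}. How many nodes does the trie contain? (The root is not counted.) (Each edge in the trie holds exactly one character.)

39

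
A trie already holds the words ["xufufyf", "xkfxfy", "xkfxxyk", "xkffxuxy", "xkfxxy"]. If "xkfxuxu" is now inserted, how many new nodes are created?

3

The longest prefix of "xkfxuxu" already in the trie is "xkfx" (length 4).
Each of the 3 remaining characters creates one node.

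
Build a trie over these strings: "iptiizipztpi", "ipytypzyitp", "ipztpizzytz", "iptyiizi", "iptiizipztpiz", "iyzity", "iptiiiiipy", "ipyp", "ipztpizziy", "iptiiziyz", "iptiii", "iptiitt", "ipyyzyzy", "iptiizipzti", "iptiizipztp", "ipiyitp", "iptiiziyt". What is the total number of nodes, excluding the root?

Count nodes per top-level branch (shared prefixes stored once):
  'i'-branch (ipiyitp, iptiii, iptiiiiipy, iptiitt, iptiizipzti, iptiizipztp, iptiizipztpi, iptiizipztpiz, iptiiziyt, iptiiziyz, iptyiizi, ipyp, ipytypzyitp, ipyyzyzy, ipztpizziy, ipztpizzytz, iyzity): 65 nodes
Sum: 65

65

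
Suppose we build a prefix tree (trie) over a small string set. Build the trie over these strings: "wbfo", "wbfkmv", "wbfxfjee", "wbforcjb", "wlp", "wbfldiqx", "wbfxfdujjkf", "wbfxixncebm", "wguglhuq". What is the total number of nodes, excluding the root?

Insert word by word; a character creates a node only if that edge doesn't already exist:
  "wbfo" → 4 new (w, b, f, o)
  "wbfkmv" → prefix "wbf" already present; 3 new (k, m, v)
  "wbfxfjee" → prefix "wbf" already present; 5 new (x, f, j, e, e)
  "wbforcjb" → prefix "wbfo" already present; 4 new (r, c, j, b)
  "wlp" → prefix "w" already present; 2 new (l, p)
  "wbfldiqx" → prefix "wbf" already present; 5 new (l, d, i, q, x)
  "wbfxfdujjkf" → prefix "wbfxf" already present; 6 new (d, u, j, j, k, f)
  "wbfxixncebm" → prefix "wbfx" already present; 7 new (i, x, n, c, e, b, m)
  "wguglhuq" → prefix "w" already present; 7 new (g, u, g, l, h, u, q)
Total nodes = 4 + 3 + 5 + 4 + 2 + 5 + 6 + 7 + 7 = 43

43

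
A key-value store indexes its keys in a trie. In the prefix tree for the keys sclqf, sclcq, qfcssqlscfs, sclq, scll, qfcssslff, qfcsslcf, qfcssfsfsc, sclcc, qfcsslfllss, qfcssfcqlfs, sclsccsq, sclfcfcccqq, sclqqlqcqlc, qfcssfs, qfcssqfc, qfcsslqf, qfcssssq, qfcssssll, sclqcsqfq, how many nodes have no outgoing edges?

18

Leaves are exactly the stored words that no other stored word extends.
Those words: "qfcssfcqlfs", "qfcssfsfsc", "qfcsslcf", "qfcsslfllss", "qfcsslqf", "qfcssqfc", "qfcssqlscfs", "qfcssslff", "qfcssssll", "qfcssssq", "sclcc", "sclcq", "sclfcfcccqq", "scll", "sclqcsqfq", "sclqf", "sclqqlqcqlc", "sclsccsq"
Leaf count: 18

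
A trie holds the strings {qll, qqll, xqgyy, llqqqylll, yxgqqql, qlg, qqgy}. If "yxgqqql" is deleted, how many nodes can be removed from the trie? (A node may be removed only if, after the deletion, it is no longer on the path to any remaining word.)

7

After clearing the end-marker at "yxgqqql", prune upward until reaching a node still needed by another word.
No other word shares any prefix with "yxgqqql", so all 7 of its nodes go.
Nodes removed: 7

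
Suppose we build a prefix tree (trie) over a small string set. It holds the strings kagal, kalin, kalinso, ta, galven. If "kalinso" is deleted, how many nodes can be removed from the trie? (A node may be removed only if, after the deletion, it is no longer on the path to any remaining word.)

A node on "kalinso"'s path can go only if nothing else ends at it or branches off below it.
The suffix "so" (2 nodes) is used only by "kalinso"; "kalin" is itself a stored word, so pruning stops there.
Nodes removed: 2

2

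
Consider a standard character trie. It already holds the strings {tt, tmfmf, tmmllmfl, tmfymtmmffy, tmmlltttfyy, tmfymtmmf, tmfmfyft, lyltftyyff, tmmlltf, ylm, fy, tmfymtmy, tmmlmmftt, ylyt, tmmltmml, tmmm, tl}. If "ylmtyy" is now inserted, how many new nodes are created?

Walking "ylmtyy" from the root, the first 3 characters ("ylm") follow existing edges; "t" is the first miss.
New nodes needed: |"ylmtyy"| − 3 = 6 − 3 = 3.

3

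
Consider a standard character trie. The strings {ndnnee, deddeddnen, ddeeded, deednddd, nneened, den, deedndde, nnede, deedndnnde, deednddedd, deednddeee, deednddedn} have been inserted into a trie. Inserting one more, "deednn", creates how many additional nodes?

1

Walking "deednn" from the root, the first 5 characters ("deedn") follow existing edges; "n" is the first miss.
New nodes needed: |"deednn"| − 5 = 6 − 5 = 1.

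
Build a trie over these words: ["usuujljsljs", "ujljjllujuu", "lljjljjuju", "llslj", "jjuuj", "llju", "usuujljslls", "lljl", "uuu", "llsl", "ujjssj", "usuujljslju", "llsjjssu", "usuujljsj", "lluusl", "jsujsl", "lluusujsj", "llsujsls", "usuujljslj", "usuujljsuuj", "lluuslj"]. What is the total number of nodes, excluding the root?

Count nodes per top-level branch (shared prefixes stored once):
  'j'-branch (jjuuj, jsujsl): 10 nodes
  'l'-branch (lljjljjuju, lljl, llju, llsjjssu, llsl, llslj, llsujsls, lluusl, lluuslj, lluusujsj): 34 nodes
  'u'-branch (ujjssj, ujljjllujuu, usuujljsj, usuujljslj, usuujljsljs, usuujljslju, usuujljslls, usuujljsuuj, uuu): 34 nodes
Sum: 78

78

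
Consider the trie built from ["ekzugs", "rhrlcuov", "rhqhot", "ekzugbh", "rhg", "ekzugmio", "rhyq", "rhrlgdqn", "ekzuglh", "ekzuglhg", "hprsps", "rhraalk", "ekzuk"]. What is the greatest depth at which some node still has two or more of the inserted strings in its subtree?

The deepest shared node is where two words last agree before diverging.
e.g. "ekzuglh" and "ekzuglhg" share the prefix "ekzuglh" of length 7; no pair shares a longer one.
Longest shared-prefix length: 7

7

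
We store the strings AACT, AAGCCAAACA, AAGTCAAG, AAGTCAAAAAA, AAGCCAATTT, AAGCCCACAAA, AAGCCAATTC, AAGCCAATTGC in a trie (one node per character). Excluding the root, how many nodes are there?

33

Trace insertions, counting only characters that open a new branch:
  "AACT" → 4 new (A, A, C, T)
  "AAGCCAAACA" → prefix "AA" already present; 8 new (G, C, C, A, A, A, C, A)
  "AAGTCAAG" → prefix "AAG" already present; 5 new (T, C, A, A, G)
  "AAGTCAAAAAA" → prefix "AAGTCAA" already present; 4 new (A, A, A, A)
  "AAGCCAATTT" → prefix "AAGCCAA" already present; 3 new (T, T, T)
  "AAGCCCACAAA" → prefix "AAGCC" already present; 6 new (C, A, C, A, A, A)
  "AAGCCAATTC" → prefix "AAGCCAATT" already present; 1 new (C)
  "AAGCCAATTGC" → prefix "AAGCCAATT" already present; 2 new (G, C)
Total nodes = 4 + 8 + 5 + 4 + 3 + 6 + 1 + 2 = 33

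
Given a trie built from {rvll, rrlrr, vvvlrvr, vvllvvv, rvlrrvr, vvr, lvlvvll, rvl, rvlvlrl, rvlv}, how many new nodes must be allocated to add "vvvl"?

Every character of "vvvl" already lies on an existing path (it is a prefix of some stored word).
No new nodes are needed: 0.

0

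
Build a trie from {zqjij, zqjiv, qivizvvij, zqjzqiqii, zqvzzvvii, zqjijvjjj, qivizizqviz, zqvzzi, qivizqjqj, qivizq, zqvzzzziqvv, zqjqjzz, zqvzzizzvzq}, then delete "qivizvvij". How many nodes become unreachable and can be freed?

4

After clearing the end-marker at "qivizvvij", prune upward until reaching a node still needed by another word.
The suffix "vvij" (4 nodes) is used only by "qivizvvij"; the node for "qiviz" still has the child "i", so pruning stops there.
Nodes removed: 4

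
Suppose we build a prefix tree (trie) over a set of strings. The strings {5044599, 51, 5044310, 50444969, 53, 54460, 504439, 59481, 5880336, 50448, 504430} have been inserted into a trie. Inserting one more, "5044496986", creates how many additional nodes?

2

The longest prefix of "5044496986" already in the trie is "50444969" (length 8).
New nodes needed: |"5044496986"| − 8 = 10 − 8 = 2.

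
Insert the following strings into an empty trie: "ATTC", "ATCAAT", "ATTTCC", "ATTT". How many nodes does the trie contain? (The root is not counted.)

11

Count nodes per top-level branch (shared prefixes stored once):
  'A'-branch (ATCAAT, ATTC, ATTT, ATTTCC): 11 nodes
Sum: 11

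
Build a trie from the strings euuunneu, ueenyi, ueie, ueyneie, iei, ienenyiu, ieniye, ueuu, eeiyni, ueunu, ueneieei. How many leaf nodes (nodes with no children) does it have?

Leaves are exactly the stored words that no other stored word extends.
Those words: "eeiyni", "euuunneu", "iei", "ienenyiu", "ieniye", "ueenyi", "ueie", "ueneieei", "ueunu", "ueuu", "ueyneie"
Leaf count: 11

11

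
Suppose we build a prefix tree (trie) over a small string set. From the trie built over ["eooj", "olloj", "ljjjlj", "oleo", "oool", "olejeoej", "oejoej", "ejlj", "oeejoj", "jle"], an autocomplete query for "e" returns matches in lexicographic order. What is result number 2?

DFS of the "e" subtree visits, in order: "ejlj", "eooj"
Position 2: eooj

eooj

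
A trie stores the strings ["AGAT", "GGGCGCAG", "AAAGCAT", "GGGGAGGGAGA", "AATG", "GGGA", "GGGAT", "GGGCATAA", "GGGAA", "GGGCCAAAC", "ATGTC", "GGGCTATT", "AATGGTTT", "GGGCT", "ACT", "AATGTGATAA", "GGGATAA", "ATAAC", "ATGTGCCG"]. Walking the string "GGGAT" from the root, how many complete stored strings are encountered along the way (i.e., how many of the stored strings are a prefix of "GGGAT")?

2

Traverse "GGGAT" character by character; count nodes along the way that are marked as word ends.
Prefixes of the query that are stored words: "GGGA", "GGGAT"
Count: 2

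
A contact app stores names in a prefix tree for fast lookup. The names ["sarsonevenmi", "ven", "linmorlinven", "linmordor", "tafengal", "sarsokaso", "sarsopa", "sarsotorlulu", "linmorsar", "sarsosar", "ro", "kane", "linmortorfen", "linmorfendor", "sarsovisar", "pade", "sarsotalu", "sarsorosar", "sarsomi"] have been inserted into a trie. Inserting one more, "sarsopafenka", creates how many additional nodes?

"sarsopa" is already a path in the trie; the remaining "fenka" must be added.
New nodes needed: |"sarsopafenka"| − 7 = 12 − 7 = 5.

5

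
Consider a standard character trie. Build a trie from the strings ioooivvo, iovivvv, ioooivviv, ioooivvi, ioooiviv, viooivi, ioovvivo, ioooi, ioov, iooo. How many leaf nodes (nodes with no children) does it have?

Leaves are exactly the stored words that no other stored word extends.
Those words: "ioooiviv", "ioooivviv", "ioooivvo", "ioovvivo", "iovivvv", "viooivi"
Leaf count: 6

6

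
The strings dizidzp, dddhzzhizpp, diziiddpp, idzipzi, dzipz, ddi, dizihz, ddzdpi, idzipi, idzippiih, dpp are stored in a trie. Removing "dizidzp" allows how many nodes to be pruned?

A node on "dizidzp"'s path can go only if nothing else ends at it or branches off below it.
The suffix "dzp" (3 nodes) is used only by "dizidzp"; the node for "dizi" still has the child "i", so pruning stops there.
Nodes removed: 3

3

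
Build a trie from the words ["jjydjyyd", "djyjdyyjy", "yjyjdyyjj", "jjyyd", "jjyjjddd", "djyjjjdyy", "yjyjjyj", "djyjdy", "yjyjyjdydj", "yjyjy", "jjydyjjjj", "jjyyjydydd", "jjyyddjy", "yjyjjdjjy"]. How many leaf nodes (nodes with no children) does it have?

11

Leaves are exactly the stored words that no other stored word extends.
Those words: "djyjdyyjy", "djyjjjdyy", "jjydjyyd", "jjydyjjjj", "jjyjjddd", "jjyyddjy", "jjyyjydydd", "yjyjdyyjj", "yjyjjdjjy", "yjyjjyj", "yjyjyjdydj"
Leaf count: 11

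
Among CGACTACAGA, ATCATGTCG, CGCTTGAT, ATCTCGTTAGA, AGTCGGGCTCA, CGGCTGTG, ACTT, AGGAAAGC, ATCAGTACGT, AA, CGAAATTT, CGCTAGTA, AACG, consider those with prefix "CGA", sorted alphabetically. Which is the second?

Words with prefix "CGA", in lexicographic order: "CGAAATTT", "CGACTACAGA"
The 2nd is CGACTACAGA.

CGACTACAGA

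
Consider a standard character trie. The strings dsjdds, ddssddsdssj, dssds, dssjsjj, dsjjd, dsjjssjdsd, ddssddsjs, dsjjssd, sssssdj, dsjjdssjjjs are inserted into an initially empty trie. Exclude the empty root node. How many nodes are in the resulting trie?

47

For each word, the new-node count is its length minus the longest prefix already in the trie:
  "dsjdds" → 6 new (d, s, j, d, d, s)
  "ddssddsdssj" → prefix "d" already present; 10 new (d, s, s, d, d, s, d, s, s, j)
  "dssds" → prefix "ds" already present; 3 new (s, d, s)
  "dssjsjj" → prefix "dss" already present; 4 new (j, s, j, j)
  "dsjjd" → prefix "dsj" already present; 2 new (j, d)
  "dsjjssjdsd" → prefix "dsjj" already present; 6 new (s, s, j, d, s, d)
  "ddssddsjs" → prefix "ddssdds" already present; 2 new (j, s)
  "dsjjssd" → prefix "dsjjss" already present; 1 new (d)
  "sssssdj" → 7 new (s, s, s, s, s, d, j)
  "dsjjdssjjjs" → prefix "dsjjd" already present; 6 new (s, s, j, j, j, s)
Total nodes = 6 + 10 + 3 + 4 + 2 + 6 + 2 + 1 + 7 + 6 = 47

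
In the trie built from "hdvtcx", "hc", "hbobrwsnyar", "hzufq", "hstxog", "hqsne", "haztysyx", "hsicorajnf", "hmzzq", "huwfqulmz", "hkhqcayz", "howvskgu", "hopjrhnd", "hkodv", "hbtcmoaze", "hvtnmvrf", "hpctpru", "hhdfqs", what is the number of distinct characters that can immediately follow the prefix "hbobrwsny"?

1

Follow the path "hbobrwsny" to its node, then look at its outgoing edges.
Distinct next characters after "hbobrwsny": a.
That node has 1 child edge.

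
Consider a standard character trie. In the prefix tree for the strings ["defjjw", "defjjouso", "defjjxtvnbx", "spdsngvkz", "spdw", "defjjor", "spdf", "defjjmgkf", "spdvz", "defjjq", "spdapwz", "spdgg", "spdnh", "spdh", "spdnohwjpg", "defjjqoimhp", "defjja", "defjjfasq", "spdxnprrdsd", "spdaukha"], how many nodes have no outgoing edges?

19

Leaves are exactly the stored words that no other stored word extends.
Those words: "defjja", "defjjfasq", "defjjmgkf", "defjjor", "defjjouso", "defjjqoimhp", "defjjw", "defjjxtvnbx", "spdapwz", "spdaukha", "spdf", "spdgg", "spdh", "spdnh", "spdnohwjpg", "spdsngvkz", "spdvz", "spdw", "spdxnprrdsd"
Leaf count: 19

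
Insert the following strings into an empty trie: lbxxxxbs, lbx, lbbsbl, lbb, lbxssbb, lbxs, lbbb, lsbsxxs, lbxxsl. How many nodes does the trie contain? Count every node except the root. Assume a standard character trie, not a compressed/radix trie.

25

Insert word by word; a character creates a node only if that edge doesn't already exist:
  "lbxxxxbs" → 8 new (l, b, x, x, x, x, b, s)
  "lbx" → prefix "lbx" already present; 0 new (none)
  "lbbsbl" → prefix "lb" already present; 4 new (b, s, b, l)
  "lbb" → prefix "lbb" already present; 0 new (none)
  "lbxssbb" → prefix "lbx" already present; 4 new (s, s, b, b)
  "lbxs" → prefix "lbxs" already present; 0 new (none)
  "lbbb" → prefix "lbb" already present; 1 new (b)
  "lsbsxxs" → prefix "l" already present; 6 new (s, b, s, x, x, s)
  "lbxxsl" → prefix "lbxx" already present; 2 new (s, l)
Total nodes = 8 + 0 + 4 + 0 + 4 + 0 + 1 + 6 + 2 = 25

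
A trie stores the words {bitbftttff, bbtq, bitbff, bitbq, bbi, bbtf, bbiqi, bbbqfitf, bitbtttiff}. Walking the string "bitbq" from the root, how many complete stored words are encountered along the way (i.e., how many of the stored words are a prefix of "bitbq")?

Check each prefix of "bitbq" against the stored set — each match is an end-marker on the path.
Prefixes of the query that are stored words: "bitbq"
Count: 1

1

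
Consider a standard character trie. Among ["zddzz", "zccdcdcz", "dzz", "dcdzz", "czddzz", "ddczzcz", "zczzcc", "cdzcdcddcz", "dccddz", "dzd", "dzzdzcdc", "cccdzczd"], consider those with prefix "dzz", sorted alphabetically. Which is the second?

dzzdzcdc

Words with prefix "dzz", in lexicographic order: "dzz", "dzzdzcdc"
The 2nd is dzzdzcdc.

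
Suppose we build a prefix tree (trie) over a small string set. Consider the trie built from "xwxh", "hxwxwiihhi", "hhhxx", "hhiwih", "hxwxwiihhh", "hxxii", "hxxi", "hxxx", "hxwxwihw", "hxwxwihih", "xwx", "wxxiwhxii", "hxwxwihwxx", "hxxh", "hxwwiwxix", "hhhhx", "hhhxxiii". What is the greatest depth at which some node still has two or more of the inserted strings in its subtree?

9

Look for the deepest trie node that still has at least two words in its subtree.
"hxwxwiihhh" and "hxwxwiihhi" agree on "hxwxwiihh" (9 characters) before diverging; nothing deeper is shared.
Longest shared-prefix length: 9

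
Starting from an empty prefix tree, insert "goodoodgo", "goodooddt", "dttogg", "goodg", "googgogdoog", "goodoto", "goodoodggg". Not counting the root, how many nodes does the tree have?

Trace insertions, counting only characters that open a new branch:
  "goodoodgo" → 9 new (g, o, o, d, o, o, d, g, o)
  "goodooddt" → prefix "goodood" already present; 2 new (d, t)
  "dttogg" → 6 new (d, t, t, o, g, g)
  "goodg" → prefix "good" already present; 1 new (g)
  "googgogdoog" → prefix "goo" already present; 8 new (g, g, o, g, d, o, o, g)
  "goodoto" → prefix "goodo" already present; 2 new (t, o)
  "goodoodggg" → prefix "goodoodg" already present; 2 new (g, g)
Total nodes = 9 + 2 + 6 + 1 + 8 + 2 + 2 = 30

30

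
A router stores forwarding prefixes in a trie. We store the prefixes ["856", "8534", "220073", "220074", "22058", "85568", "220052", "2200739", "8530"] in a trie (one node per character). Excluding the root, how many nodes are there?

21

Insert word by word; a character creates a node only if that edge doesn't already exist:
  "856" → 3 new (8, 5, 6)
  "8534" → prefix "85" already present; 2 new (3, 4)
  "220073" → 6 new (2, 2, 0, 0, 7, 3)
  "220074" → prefix "22007" already present; 1 new (4)
  "22058" → prefix "220" already present; 2 new (5, 8)
  "85568" → prefix "85" already present; 3 new (5, 6, 8)
  "220052" → prefix "2200" already present; 2 new (5, 2)
  "2200739" → prefix "220073" already present; 1 new (9)
  "8530" → prefix "853" already present; 1 new (0)
Total nodes = 3 + 2 + 6 + 1 + 2 + 3 + 2 + 1 + 1 = 21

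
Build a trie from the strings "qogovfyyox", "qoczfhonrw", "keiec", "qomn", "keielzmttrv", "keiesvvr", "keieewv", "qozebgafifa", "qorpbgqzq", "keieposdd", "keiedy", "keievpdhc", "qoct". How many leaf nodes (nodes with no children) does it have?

13

A leaf is a node with no children — equivalently, the end of a word that is not a proper prefix of any other stored word.
Those words: "keiec", "keiedy", "keieewv", "keielzmttrv", "keieposdd", "keiesvvr", "keievpdhc", "qoct", "qoczfhonrw", "qogovfyyox", "qomn", "qorpbgqzq", "qozebgafifa"
Leaf count: 13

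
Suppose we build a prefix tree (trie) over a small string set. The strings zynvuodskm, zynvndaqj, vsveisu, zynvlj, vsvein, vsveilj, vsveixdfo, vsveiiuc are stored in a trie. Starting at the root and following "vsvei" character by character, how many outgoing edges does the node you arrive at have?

Walk "vsvei" from the root, arriving at one node.
Characters that immediately follow "vsvei" among the stored strings: {i, l, n, s, x}.
That node has 5 child edges.

5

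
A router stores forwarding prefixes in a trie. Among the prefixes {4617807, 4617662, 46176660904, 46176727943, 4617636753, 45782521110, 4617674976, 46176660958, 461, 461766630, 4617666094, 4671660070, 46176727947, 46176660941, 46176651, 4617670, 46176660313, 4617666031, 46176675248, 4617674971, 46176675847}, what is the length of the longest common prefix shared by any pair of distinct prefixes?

The deepest shared node is where two words last agree before diverging.
"4617666031" and "46176660313" agree on "4617666031" (10 characters) before diverging; nothing deeper is shared.
Longest shared-prefix length: 10

10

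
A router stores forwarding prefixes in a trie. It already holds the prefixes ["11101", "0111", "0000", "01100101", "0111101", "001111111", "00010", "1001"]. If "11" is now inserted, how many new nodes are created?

Every character of "11" already lies on an existing path (it is a prefix of some stored word).
No new nodes are needed: 0.

0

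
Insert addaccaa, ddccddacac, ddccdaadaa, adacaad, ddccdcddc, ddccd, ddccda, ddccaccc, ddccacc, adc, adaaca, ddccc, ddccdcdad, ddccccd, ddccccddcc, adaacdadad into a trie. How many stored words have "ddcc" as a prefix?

11

Filter for entries beginning with "ddcc":
Words under "ddcc": ddccacc, ddccaccc, ddccc, ddccccd, ddccccddcc, ddccd, ddccda, ddccdaadaa, ddccdcdad, ddccdcddc, ddccddacac
Count: 11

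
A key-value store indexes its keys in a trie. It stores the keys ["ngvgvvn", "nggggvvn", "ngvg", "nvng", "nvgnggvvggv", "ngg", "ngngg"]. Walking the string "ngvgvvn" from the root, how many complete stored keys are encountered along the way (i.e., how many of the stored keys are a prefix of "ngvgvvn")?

Walk "ngvgvvn" from the root; an end-of-word marker is hit whenever a stored word is a prefix of "ngvgvvn".
Prefixes of the query that are stored words: "ngvg", "ngvgvvn"
Count: 2

2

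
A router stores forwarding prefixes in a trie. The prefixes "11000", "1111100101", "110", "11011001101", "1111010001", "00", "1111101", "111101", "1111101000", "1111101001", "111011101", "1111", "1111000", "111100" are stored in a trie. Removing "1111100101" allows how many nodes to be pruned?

4

After clearing the end-marker at "1111100101", prune upward until reaching a node still needed by another word.
The suffix "0101" (4 nodes) is used only by "1111100101"; the node for "111110" still has the child "1", so pruning stops there.
Nodes removed: 4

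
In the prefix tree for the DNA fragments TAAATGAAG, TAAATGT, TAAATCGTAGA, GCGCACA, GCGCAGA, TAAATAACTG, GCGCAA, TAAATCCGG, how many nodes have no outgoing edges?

A leaf is a node with no children — equivalently, the end of a word that is not a proper prefix of any other stored word.
Those words: "GCGCAA", "GCGCACA", "GCGCAGA", "TAAATAACTG", "TAAATCCGG", "TAAATCGTAGA", "TAAATGAAG", "TAAATGT"
Leaf count: 8

8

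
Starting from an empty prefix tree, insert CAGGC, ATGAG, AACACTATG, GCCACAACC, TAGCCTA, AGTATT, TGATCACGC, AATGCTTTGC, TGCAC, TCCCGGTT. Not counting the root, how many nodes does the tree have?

65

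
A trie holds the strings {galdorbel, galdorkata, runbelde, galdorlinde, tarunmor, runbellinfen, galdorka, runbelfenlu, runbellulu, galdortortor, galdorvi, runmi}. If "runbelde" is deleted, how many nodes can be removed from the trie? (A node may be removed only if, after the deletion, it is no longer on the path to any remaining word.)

Walk "runbelde" from the leaf back toward the root, removing each node that no remaining word uses.
The suffix "de" (2 nodes) is used only by "runbelde"; the node for "runbel" still has the child "l", so pruning stops there.
Nodes removed: 2

2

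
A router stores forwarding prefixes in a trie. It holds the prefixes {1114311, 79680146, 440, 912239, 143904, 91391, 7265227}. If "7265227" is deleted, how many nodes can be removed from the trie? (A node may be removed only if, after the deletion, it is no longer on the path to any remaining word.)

6

After clearing the end-marker at "7265227", prune upward until reaching a node still needed by another word.
The suffix "265227" (6 nodes) is used only by "7265227"; the node for "7" still has the child "9", so pruning stops there.
Nodes removed: 6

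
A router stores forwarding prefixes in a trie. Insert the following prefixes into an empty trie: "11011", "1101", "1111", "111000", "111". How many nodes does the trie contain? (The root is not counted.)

10

Trie structure (* marks end of a word):
(root)
└─ 1
   └─ 1
      ├─ 0
      │  └─ 1 *
      │     └─ 1 *
      └─ 1 *
         ├─ 0
         │  └─ 0
         │     └─ 0 *
         └─ 1 *
Counting every labelled node above: 10.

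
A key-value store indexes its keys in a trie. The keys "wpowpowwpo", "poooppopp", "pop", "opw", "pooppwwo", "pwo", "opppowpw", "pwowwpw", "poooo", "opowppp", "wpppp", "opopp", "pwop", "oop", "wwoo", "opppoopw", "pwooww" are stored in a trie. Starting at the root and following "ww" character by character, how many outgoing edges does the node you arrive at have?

Follow the path "ww" to its node, then look at its outgoing edges.
Characters that immediately follow "ww" among the stored strings: {o}.
That node has 1 child edge.

1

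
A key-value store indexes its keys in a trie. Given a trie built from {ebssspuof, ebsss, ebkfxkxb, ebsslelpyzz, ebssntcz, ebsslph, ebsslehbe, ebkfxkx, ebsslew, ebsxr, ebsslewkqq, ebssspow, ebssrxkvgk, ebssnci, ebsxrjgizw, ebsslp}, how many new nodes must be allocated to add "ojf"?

3

Nothing in the trie begins with "o"; the whole of "ojf" is new.
3 − 0 = 3 new nodes.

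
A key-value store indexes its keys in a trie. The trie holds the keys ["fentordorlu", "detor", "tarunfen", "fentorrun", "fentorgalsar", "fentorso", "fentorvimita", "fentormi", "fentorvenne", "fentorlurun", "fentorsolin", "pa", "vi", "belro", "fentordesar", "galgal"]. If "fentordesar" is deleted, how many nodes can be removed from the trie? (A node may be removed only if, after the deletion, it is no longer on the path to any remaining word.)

A node on "fentordesar"'s path can go only if nothing else ends at it or branches off below it.
The suffix "esar" (4 nodes) is used only by "fentordesar"; the node for "fentord" still has the child "o", so pruning stops there.
Nodes removed: 4

4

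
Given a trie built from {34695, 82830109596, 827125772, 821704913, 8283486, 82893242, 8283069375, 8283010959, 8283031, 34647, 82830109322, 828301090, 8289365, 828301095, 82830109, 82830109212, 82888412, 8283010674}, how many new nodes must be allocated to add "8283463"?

"82834" is already a path in the trie; the remaining "63" must be added.
Each of the 2 remaining characters creates one node.

2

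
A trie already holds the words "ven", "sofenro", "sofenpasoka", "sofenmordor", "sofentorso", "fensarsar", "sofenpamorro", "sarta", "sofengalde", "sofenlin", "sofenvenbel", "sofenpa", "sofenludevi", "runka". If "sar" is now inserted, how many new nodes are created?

0

"sar" is already a full path in the trie; only an end-marker is added.
No new nodes are needed: 0.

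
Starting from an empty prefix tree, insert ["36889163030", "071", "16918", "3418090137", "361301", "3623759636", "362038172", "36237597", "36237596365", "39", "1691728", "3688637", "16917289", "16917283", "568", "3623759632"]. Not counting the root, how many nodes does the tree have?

61

For each word, the new-node count is its length minus the longest prefix already in the trie:
  "36889163030" → 11 new (3, 6, 8, 8, 9, 1, 6, 3, 0, 3, 0)
  "071" → 3 new (0, 7, 1)
  "16918" → 5 new (1, 6, 9, 1, 8)
  "3418090137" → prefix "3" already present; 9 new (4, 1, 8, 0, 9, 0, 1, 3, 7)
  "361301" → prefix "36" already present; 4 new (1, 3, 0, 1)
  "3623759636" → prefix "36" already present; 8 new (2, 3, 7, 5, 9, 6, 3, 6)
  "362038172" → prefix "362" already present; 6 new (0, 3, 8, 1, 7, 2)
  "36237597" → prefix "3623759" already present; 1 new (7)
  "36237596365" → prefix "3623759636" already present; 1 new (5)
  "39" → prefix "3" already present; 1 new (9)
  "1691728" → prefix "1691" already present; 3 new (7, 2, 8)
  "3688637" → prefix "3688" already present; 3 new (6, 3, 7)
  "16917289" → prefix "1691728" already present; 1 new (9)
  "16917283" → prefix "1691728" already present; 1 new (3)
  "568" → 3 new (5, 6, 8)
  "3623759632" → prefix "362375963" already present; 1 new (2)
Total nodes = 11 + 3 + 5 + 9 + 4 + 8 + 6 + 1 + 1 + 1 + 3 + 3 + 1 + 1 + 3 + 1 = 61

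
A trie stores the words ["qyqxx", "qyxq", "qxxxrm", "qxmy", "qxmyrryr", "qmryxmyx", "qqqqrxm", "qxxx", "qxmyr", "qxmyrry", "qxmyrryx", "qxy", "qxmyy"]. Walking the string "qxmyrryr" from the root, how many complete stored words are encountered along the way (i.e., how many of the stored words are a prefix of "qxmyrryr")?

Check each prefix of "qxmyrryr" against the stored set — each match is an end-marker on the path.
Prefixes of the query that are stored words: "qxmy", "qxmyr", "qxmyrry", "qxmyrryr"
Count: 4

4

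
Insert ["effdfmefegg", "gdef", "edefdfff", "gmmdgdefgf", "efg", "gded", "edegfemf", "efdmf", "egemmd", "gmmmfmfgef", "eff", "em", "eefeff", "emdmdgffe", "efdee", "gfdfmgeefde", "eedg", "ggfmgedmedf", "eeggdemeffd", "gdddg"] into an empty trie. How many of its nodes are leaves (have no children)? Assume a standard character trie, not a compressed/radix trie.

A leaf is a node with no children — equivalently, the end of a word that is not a proper prefix of any other stored word.
Those words: "edefdfff", "edegfemf", "eedg", "eefeff", "eeggdemeffd", "efdee", "efdmf", "effdfmefegg", "efg", "egemmd", "emdmdgffe", "gdddg", "gded", "gdef", "gfdfmgeefde", "ggfmgedmedf", "gmmdgdefgf", "gmmmfmfgef"
Leaf count: 18

18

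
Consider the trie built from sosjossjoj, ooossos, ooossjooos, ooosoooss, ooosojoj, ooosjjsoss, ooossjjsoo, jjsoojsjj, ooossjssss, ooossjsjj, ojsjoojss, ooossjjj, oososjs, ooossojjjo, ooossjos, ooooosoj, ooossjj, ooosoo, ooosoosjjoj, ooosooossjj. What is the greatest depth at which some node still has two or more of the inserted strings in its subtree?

Look for the deepest trie node that still has at least two words in its subtree.
e.g. "ooosoooss" and "ooosooossjj" share the prefix "ooosoooss" of length 9; no pair shares a longer one.
Longest shared-prefix length: 9

9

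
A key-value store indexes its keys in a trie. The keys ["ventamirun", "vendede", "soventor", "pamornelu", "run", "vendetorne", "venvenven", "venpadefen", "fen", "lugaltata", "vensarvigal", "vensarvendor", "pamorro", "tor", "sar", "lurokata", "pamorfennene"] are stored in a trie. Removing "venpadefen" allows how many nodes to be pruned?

Walk "venpadefen" from the leaf back toward the root, removing each node that no remaining word uses.
The suffix "padefen" (7 nodes) is used only by "venpadefen"; the node for "ven" still has the child "t", so pruning stops there.
Nodes removed: 7

7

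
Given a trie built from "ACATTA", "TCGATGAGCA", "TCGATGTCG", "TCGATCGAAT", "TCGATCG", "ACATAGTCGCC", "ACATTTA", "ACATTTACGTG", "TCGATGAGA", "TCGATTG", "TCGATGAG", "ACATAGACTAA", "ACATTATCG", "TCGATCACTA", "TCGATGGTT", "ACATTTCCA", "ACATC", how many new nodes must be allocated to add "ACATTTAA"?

1

The longest prefix of "ACATTTAA" already in the trie is "ACATTTA" (length 7).
So 8 − 7 = 1 new nodes.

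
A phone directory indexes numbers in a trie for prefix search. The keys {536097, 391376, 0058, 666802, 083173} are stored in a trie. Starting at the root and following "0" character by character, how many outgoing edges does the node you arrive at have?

2

The children of the "0" node are the distinct next characters among strings starting with "0".
Characters that immediately follow "0" among the stored strings: {0, 8}.
That node has 2 child edges.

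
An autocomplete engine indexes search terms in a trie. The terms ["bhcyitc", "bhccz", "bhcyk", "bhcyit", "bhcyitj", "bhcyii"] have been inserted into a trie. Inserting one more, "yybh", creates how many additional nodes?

Nothing in the trie begins with "y"; the whole of "yybh" is new.
4 − 0 = 4 new nodes.

4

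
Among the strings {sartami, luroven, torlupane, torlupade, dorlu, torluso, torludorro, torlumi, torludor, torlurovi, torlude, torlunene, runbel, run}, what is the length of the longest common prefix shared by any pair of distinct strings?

The deepest shared node is where two words last agree before diverging.
"torludor" and "torludorro" agree on "torludor" (8 characters) before diverging; nothing deeper is shared.
Longest shared-prefix length: 8

8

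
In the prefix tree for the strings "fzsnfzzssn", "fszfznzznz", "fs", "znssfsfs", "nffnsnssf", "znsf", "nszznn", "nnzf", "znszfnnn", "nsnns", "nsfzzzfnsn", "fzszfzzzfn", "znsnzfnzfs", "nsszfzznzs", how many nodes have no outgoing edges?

13

A leaf is a node with no children — equivalently, the end of a word that is not a proper prefix of any other stored word.
Those words: "fszfznzznz", "fzsnfzzssn", "fzszfzzzfn", "nffnsnssf", "nnzf", "nsfzzzfnsn", "nsnns", "nsszfzznzs", "nszznn", "znsf", "znsnzfnzfs", "znssfsfs", "znszfnnn"
Leaf count: 13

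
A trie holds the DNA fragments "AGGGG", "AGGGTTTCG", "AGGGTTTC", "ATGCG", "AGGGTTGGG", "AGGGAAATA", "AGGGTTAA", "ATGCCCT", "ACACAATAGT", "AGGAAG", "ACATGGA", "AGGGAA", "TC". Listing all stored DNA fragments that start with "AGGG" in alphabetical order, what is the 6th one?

Words with prefix "AGGG", in lexicographic order: "AGGGAA", "AGGGAAATA", "AGGGG", "AGGGTTAA", "AGGGTTGGG", "AGGGTTTC", "AGGGTTTCG"
The 6th is AGGGTTTC.

AGGGTTTC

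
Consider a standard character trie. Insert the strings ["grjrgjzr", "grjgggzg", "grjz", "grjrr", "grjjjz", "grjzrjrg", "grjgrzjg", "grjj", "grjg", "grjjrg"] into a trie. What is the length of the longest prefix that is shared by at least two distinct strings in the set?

Equivalently: take the maximum, over all pairs, of their longest common prefix length.
"grjg" and "grjgggzg" agree on "grjg" (4 characters) before diverging; nothing deeper is shared.
Longest shared-prefix length: 4

4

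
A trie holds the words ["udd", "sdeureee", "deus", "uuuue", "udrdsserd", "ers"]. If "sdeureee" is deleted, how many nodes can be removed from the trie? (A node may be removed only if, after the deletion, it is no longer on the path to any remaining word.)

After clearing the end-marker at "sdeureee", prune upward until reaching a node still needed by another word.
No other word shares any prefix with "sdeureee", so all 8 of its nodes go.
Nodes removed: 8

8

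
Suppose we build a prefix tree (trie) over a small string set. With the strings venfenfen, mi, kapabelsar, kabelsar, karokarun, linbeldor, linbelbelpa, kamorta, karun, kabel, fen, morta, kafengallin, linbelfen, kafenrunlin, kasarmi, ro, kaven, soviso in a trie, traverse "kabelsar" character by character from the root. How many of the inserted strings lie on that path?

Walk "kabelsar" from the root; an end-of-word marker is hit whenever a stored word is a prefix of "kabelsar".
Prefixes of the query that are stored words: "kabel", "kabelsar"
Count: 2

2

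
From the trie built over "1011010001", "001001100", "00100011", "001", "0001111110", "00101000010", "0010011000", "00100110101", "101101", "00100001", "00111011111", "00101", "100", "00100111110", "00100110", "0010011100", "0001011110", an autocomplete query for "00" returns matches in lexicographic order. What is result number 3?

DFS of the "00" subtree visits, in order: "0001011110", "0001111110", "001", "00100001", "00100011", "00100110", "001001100", "0010011000", "00100110101", "0010011100", "00100111110", "00101", "00101000010", "00111011111"
The 3rd is 001.

001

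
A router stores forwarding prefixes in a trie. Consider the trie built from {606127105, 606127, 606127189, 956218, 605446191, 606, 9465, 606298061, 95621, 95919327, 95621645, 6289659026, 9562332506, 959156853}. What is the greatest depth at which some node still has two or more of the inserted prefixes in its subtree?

7

The deepest shared node is where two words last agree before diverging.
"606127105" and "606127189" agree on "6061271" (7 characters) before diverging; nothing deeper is shared.
Longest shared-prefix length: 7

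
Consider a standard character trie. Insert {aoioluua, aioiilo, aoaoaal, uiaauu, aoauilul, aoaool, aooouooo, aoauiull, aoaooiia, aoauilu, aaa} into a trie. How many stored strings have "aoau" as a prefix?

3

Traverse to the node for "aoau", then collect every word in that subtree.
Matches: "aoauilu", "aoauilul", "aoauiull"
Count: 3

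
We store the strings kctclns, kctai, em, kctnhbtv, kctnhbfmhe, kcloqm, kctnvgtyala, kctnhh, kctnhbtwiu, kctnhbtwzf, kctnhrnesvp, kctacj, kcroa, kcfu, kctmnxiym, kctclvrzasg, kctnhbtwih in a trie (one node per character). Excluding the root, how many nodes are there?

For each word, the new-node count is its length minus the longest prefix already in the trie:
  "kctclns" → 7 new (k, c, t, c, l, n, s)
  "kctai" → prefix "kct" already present; 2 new (a, i)
  "em" → 2 new (e, m)
  "kctnhbtv" → prefix "kct" already present; 5 new (n, h, b, t, v)
  "kctnhbfmhe" → prefix "kctnhb" already present; 4 new (f, m, h, e)
  "kcloqm" → prefix "kc" already present; 4 new (l, o, q, m)
  "kctnvgtyala" → prefix "kctn" already present; 7 new (v, g, t, y, a, l, a)
  "kctnhh" → prefix "kctnh" already present; 1 new (h)
  "kctnhbtwiu" → prefix "kctnhbt" already present; 3 new (w, i, u)
  "kctnhbtwzf" → prefix "kctnhbtw" already present; 2 new (z, f)
  "kctnhrnesvp" → prefix "kctnh" already present; 6 new (r, n, e, s, v, p)
  "kctacj" → prefix "kcta" already present; 2 new (c, j)
  "kcroa" → prefix "kc" already present; 3 new (r, o, a)
  "kcfu" → prefix "kc" already present; 2 new (f, u)
  "kctmnxiym" → prefix "kct" already present; 6 new (m, n, x, i, y, m)
  "kctclvrzasg" → prefix "kctcl" already present; 6 new (v, r, z, a, s, g)
  "kctnhbtwih" → prefix "kctnhbtwi" already present; 1 new (h)
Total nodes = 7 + 2 + 2 + 5 + 4 + 4 + 7 + 1 + 3 + 2 + 6 + 2 + 3 + 2 + 6 + 6 + 1 = 63

63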